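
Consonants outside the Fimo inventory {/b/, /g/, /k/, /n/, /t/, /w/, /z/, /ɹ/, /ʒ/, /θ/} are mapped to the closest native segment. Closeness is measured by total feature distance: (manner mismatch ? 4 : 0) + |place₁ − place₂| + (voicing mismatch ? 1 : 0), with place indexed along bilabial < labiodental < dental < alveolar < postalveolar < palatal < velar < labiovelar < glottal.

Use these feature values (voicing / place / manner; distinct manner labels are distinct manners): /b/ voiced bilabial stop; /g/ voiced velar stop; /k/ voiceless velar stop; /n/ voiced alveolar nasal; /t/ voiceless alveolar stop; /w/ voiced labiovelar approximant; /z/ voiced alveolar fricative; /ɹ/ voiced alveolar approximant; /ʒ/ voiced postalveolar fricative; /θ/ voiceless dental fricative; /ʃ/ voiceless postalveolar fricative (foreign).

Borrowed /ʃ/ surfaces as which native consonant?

ʒ

/ʒ/ is closest: same manner (fricative), place distance 0 (postalveolar→postalveolar), voicing differs (+1); total 1. Next closest is /z/ at distance 2.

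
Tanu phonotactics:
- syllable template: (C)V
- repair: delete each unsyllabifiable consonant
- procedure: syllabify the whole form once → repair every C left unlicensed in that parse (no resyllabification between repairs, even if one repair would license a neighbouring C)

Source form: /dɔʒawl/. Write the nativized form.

dɔʒa

Syllabifying with onset maximization leaves /w/, /l/ stranded (no codas are permitted; onsets are limited to one consonant).
Each unlicensed consonant is deleted: /w/, /l/.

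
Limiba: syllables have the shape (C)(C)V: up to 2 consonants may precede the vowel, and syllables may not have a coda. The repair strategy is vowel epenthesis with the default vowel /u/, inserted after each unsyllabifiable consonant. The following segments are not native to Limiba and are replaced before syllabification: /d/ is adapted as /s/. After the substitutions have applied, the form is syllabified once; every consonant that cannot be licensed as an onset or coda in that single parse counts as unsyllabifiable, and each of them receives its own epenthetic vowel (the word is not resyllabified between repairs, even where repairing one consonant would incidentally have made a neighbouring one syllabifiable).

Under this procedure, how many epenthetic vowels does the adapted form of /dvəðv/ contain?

After substitution the input is /svəðv/.
The unsyllabifiable consonants are /ð/, /v/; each receives one epenthetic vowel.

2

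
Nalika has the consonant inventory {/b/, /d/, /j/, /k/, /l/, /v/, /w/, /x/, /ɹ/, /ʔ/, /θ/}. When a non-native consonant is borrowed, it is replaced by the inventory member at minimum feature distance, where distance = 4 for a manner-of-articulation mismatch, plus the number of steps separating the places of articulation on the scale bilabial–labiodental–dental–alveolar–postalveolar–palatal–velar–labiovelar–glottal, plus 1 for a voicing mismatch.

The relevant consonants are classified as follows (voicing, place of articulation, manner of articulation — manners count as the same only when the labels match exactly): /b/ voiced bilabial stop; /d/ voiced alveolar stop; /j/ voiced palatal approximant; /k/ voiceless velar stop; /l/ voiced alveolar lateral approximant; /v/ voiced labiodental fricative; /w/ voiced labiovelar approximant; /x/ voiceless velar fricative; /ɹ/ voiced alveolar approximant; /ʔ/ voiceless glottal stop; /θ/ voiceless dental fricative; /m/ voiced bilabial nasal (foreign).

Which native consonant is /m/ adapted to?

b

/b/ is closest: manner differs (nasal→stop, +4), place distance 0 (bilabial→bilabial), same voicing; total 4. Next closest is /v/ at distance 5.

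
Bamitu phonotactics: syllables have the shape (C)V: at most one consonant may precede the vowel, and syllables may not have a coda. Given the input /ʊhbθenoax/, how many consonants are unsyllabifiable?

3

Under (C)V, the unsyllabifiable consonants are /h/, /b/, /x/ (no codas are permitted; onsets are limited to one consonant).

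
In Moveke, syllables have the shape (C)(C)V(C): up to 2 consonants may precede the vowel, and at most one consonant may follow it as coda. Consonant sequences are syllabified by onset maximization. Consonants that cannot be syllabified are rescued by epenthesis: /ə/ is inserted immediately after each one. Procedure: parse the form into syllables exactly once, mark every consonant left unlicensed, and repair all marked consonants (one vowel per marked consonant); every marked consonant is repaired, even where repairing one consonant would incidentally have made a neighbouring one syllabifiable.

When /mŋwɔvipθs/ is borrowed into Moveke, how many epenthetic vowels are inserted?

3

The unsyllabifiable consonants are /m/, /θ/, /s/; each receives one epenthetic vowel.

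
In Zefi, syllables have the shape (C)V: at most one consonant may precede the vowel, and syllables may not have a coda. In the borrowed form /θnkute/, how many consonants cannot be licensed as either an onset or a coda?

Under (C)V, the unsyllabifiable consonants are /θ/, /n/ (no codas are permitted; onsets are limited to one consonant).

2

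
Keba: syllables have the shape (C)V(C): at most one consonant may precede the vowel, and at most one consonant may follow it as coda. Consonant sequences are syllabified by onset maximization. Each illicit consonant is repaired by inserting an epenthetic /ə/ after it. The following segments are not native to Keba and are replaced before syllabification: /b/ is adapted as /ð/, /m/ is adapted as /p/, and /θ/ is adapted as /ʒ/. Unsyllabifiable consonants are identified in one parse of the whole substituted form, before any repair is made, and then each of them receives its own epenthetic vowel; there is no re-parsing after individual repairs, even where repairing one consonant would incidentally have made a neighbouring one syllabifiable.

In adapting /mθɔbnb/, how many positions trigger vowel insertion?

3

After substitution the input is /pʒɔðnð/.
The unsyllabifiable consonants are /p/, /n/, /ð/; each receives one epenthetic vowel.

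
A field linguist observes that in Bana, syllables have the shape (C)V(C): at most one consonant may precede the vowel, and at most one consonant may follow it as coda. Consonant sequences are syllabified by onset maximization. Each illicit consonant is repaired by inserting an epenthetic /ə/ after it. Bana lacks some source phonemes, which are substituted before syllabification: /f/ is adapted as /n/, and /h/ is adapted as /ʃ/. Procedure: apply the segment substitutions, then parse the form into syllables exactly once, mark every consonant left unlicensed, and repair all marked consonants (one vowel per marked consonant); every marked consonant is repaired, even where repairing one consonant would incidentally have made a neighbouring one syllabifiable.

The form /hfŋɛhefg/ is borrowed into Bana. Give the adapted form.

ʃənəŋɛʃengə

Substitution: /h/ → /ʃ/, /f/ → /n/, giving /ʃnŋɛʃeng/.
Syllabifying with onset maximization leaves /ʃ/, /n/, /g/ stranded (at most one coda consonant is licensed; onsets are limited to one consonant).
Inserting the epenthetic vowel yields /ʃ/ → /ʃə/, /n/ → /nə/, /g/ → /gə/.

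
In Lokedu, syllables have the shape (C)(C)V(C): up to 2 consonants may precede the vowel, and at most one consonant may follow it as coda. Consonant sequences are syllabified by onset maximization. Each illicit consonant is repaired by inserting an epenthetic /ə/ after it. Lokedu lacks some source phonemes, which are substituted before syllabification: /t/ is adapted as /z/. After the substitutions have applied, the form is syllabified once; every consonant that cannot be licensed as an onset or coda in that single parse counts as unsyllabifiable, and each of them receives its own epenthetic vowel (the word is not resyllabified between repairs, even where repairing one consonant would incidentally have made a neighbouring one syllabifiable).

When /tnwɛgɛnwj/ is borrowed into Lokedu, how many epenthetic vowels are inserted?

3

After substitution the input is /znwɛgɛnwj/.
The unsyllabifiable consonants are /z/, /w/, /j/; each receives one epenthetic vowel.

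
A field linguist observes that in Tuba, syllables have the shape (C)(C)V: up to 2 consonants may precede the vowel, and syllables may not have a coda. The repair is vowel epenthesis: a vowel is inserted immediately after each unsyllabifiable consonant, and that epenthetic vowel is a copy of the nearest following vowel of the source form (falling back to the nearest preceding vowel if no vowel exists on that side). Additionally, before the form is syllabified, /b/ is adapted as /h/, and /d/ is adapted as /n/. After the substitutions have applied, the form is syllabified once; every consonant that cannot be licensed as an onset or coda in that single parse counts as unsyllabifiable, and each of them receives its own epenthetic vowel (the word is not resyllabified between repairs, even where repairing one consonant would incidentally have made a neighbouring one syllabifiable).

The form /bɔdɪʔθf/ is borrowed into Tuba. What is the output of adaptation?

Substitution: /b/ → /h/, /d/ → /n/, giving /hɔnɪʔθf/.
The consonants /ʔ/, /θ/, /f/ cannot be parsed into a legal (C)(C)V syllable (no codas are permitted; onsets may contain at most 2 consonants).
Inserting the epenthetic vowel yields /ʔ/ → /ʔɪ/, /θ/ → /θɪ/, /f/ → /fɪ/.

hɔnɪʔɪθɪfɪ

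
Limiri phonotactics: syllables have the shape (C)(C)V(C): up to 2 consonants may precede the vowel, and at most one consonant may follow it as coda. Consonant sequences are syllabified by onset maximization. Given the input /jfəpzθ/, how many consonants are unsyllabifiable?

2

Under (C)(C)V(C), the unsyllabifiable consonants are /z/, /θ/ (at most one coda consonant is licensed; onsets may contain at most 2 consonants).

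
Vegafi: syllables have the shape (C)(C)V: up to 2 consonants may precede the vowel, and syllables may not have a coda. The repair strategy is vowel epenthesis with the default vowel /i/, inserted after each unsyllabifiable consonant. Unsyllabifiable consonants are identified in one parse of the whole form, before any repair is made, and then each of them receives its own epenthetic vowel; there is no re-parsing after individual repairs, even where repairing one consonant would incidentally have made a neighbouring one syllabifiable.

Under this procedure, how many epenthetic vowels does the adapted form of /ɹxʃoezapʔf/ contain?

The unsyllabifiable consonants are /ɹ/, /p/, /ʔ/, /f/; each receives one epenthetic vowel.

4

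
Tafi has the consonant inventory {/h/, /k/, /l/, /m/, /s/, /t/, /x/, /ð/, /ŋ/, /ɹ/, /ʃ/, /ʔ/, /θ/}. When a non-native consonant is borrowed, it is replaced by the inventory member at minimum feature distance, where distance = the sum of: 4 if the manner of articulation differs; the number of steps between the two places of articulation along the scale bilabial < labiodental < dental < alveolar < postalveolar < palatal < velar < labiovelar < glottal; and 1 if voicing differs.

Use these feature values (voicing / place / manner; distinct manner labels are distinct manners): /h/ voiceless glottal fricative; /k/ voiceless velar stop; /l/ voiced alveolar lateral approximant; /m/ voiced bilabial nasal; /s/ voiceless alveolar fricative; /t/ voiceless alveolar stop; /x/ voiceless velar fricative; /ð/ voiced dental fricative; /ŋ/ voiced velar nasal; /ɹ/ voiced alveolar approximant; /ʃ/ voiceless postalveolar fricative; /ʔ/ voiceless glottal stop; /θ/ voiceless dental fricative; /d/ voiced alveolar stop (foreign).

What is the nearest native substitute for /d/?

/t/ is closest: same manner (stop), place distance 0 (alveolar→alveolar), voicing differs (+1); total 1. Next closest is /k/ at distance 4.

t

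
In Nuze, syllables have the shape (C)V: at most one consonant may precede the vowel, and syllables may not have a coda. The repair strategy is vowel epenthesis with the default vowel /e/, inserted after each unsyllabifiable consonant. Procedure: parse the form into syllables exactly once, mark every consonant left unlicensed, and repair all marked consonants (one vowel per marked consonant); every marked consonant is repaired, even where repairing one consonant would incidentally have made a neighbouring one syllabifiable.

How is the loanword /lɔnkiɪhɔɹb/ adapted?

Under (C)V, the unsyllabifiable consonants are /n/, /ɹ/, /b/ (no codas are permitted; onsets are limited to one consonant).
Epenthesis after each stranded consonant: /n/ → /ne/, /ɹ/ → /ɹe/, /b/ → /be/.

lɔnekiɪhɔɹebe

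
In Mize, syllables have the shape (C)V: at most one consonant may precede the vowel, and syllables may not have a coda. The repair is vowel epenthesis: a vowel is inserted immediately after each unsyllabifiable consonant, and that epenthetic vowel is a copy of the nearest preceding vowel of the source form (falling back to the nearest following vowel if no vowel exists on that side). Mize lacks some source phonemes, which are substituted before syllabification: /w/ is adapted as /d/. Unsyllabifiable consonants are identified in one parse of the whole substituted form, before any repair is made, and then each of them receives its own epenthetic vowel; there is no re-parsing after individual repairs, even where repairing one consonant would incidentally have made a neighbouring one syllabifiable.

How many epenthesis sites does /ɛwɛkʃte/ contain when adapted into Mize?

2

After substitution the input is /ɛdɛkʃte/.
The unsyllabifiable consonants are /k/, /ʃ/; each receives one epenthetic vowel.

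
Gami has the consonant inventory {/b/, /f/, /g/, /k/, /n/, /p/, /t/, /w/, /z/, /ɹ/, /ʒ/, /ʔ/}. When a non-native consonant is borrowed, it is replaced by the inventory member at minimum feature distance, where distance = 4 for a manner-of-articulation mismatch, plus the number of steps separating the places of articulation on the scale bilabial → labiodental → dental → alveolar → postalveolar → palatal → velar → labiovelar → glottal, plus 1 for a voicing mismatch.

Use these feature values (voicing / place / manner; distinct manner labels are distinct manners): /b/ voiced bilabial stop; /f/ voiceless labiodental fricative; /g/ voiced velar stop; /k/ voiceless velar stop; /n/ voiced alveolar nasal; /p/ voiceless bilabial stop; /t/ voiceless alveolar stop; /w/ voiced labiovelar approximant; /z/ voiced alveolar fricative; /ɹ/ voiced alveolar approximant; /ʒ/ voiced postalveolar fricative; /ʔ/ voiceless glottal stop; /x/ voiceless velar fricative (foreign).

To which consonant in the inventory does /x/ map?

/ʒ/ is closest: same manner (fricative), place distance 2 (velar→postalveolar), voicing differs (+1); total 3. Next closest is /k/ at distance 4.

ʒ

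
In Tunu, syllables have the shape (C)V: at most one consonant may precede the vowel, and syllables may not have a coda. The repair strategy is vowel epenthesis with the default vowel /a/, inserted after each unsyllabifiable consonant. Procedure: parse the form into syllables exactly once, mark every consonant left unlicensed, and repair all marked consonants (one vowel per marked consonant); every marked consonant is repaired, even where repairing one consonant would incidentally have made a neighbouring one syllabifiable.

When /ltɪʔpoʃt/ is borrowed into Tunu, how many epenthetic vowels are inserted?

4

The unsyllabifiable consonants are /l/, /ʔ/, /ʃ/, /t/; each receives one epenthetic vowel.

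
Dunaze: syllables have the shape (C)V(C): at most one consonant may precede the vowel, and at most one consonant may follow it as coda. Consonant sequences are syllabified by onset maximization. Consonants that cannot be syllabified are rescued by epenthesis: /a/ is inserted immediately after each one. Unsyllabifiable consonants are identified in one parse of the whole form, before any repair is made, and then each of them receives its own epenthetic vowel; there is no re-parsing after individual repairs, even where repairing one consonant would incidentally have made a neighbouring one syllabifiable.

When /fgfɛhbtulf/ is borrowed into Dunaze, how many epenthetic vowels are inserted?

4

The unsyllabifiable consonants are /f/, /g/, /b/, /f/; each receives one epenthetic vowel.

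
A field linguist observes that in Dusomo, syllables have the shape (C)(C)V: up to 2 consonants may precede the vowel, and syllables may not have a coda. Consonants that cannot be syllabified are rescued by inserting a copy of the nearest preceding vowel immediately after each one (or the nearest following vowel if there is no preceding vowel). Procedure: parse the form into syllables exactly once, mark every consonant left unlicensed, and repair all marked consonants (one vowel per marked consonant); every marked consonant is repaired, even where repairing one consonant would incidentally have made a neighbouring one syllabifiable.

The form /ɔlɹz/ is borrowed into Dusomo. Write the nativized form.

ɔlɔɹɔzɔ

Under (C)(C)V, the unsyllabifiable consonants are /l/, /ɹ/, /z/ (no codas are permitted; onsets may contain at most 2 consonants).
Epenthesis after each stranded consonant: /l/ → /lɔ/, /ɹ/ → /ɹɔ/, /z/ → /zɔ/.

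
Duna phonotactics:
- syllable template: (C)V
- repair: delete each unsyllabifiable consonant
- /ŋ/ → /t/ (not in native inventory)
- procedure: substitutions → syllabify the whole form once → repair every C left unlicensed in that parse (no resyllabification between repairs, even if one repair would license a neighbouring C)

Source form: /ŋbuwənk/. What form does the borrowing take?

Substitution: /ŋ/ → /t/, giving /tbuwənk/.
The consonants /t/, /n/, /k/ cannot be parsed into a legal (C)V syllable (no codas are permitted; onsets are limited to one consonant).
Each unlicensed consonant is deleted: /t/, /n/, /k/.

buwə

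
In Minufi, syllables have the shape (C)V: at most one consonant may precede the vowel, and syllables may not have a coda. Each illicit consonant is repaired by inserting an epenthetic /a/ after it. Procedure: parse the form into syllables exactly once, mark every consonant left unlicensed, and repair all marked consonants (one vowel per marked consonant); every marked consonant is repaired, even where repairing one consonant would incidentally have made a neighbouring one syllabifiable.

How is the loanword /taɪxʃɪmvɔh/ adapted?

taɪxaʃɪmavɔha

Syllabifying with onset maximization leaves /x/, /m/, /h/ stranded (no codas are permitted; onsets are limited to one consonant).
Each unlicensed consonant becomes the onset of a new syllable: /x/ → /xa/, /m/ → /ma/, /h/ → /ha/.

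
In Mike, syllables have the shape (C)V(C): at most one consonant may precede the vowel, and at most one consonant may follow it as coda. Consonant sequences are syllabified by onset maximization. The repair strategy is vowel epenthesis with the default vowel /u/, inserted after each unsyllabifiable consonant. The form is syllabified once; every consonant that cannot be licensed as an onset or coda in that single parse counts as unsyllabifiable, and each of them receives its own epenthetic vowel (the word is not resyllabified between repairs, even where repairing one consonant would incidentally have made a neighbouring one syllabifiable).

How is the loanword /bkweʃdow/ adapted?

bukuweʃdow

Under (C)V(C), the unsyllabifiable consonants are /b/, /k/ (at most one coda consonant is licensed; onsets are limited to one consonant).
Inserting the epenthetic vowel yields /b/ → /bu/, /k/ → /ku/.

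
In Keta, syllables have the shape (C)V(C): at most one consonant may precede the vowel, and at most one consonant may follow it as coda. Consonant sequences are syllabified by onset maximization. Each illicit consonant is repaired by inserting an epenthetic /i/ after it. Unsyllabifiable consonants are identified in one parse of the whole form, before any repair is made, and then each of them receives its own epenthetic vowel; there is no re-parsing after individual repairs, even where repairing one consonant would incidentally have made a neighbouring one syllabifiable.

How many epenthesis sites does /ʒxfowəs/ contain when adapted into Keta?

2

The unsyllabifiable consonants are /ʒ/, /x/; each receives one epenthetic vowel.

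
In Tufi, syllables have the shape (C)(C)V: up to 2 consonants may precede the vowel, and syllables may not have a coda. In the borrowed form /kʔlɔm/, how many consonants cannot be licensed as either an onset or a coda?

Syllabifying with onset maximization leaves /k/, /m/ stranded (no codas are permitted; onsets may contain at most 2 consonants).

2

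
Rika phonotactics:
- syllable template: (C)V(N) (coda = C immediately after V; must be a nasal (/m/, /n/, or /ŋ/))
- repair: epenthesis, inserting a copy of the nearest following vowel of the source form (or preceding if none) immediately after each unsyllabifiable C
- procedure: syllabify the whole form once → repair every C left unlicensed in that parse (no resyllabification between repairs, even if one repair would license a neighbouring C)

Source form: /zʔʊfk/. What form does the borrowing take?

zʊʔʊfʊkʊ

The consonants /z/, /f/, /k/ cannot be parsed into a legal (C)V(N) syllable (only a nasal (/m/, /n/, or /ŋ/) is licensed in coda position; onsets are limited to one consonant).
Each unlicensed consonant becomes the onset of a new syllable: /z/ → /zʊ/, /f/ → /fʊ/, /k/ → /kʊ/.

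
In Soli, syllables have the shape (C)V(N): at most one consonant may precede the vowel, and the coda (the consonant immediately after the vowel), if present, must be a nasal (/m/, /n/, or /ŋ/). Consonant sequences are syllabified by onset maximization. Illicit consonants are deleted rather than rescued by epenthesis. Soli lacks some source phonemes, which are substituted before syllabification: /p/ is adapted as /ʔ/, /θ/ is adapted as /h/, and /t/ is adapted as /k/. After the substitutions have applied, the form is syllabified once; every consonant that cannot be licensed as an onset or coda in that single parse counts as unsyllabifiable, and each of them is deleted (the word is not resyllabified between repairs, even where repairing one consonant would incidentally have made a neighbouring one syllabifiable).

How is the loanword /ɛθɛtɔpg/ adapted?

ɛhɛkɔ

Substitution: /θ/ → /h/, /t/ → /k/, /p/ → /ʔ/, giving /ɛhɛkɔʔg/.
The consonants /ʔ/, /g/ cannot be parsed into a legal (C)V(N) syllable (only a nasal (/m/, /n/, or /ŋ/) is licensed in coda position; onsets are limited to one consonant).
Each unlicensed consonant is deleted: /ʔ/, /g/.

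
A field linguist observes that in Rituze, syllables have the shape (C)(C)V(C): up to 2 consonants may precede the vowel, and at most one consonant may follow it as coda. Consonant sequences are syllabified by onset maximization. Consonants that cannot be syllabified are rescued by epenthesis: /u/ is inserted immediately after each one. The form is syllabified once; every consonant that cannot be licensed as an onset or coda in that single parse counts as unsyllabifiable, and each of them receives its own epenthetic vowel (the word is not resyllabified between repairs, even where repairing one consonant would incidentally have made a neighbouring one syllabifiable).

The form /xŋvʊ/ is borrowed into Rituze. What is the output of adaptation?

xuŋvʊ

The consonants /x/ cannot be parsed into a legal (C)(C)V(C) syllable (at most one coda consonant is licensed; onsets may contain at most 2 consonants).
Epenthesis after each stranded consonant: /x/ → /xu/.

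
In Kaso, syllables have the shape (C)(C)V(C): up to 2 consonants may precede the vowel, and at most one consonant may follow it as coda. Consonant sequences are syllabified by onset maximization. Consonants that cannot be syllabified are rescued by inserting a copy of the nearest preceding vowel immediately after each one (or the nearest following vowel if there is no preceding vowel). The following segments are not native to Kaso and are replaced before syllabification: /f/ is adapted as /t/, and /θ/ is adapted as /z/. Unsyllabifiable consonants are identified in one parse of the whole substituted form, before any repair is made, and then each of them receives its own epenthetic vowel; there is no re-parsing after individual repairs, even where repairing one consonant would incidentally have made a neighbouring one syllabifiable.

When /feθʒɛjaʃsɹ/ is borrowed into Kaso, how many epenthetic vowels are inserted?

2

After substitution the input is /tezʒɛjaʃsɹ/.
The unsyllabifiable consonants are /s/, /ɹ/; each receives one epenthetic vowel.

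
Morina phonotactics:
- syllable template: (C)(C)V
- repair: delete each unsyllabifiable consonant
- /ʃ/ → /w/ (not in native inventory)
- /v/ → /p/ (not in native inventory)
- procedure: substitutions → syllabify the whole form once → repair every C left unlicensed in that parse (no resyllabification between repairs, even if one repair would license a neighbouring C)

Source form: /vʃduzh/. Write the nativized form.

Substitution: /v/ → /p/, /ʃ/ → /w/, giving /pwduzh/.
Under (C)(C)V, the unsyllabifiable consonants are /p/, /z/, /h/ (no codas are permitted; onsets may contain at most 2 consonants).
Each unlicensed consonant is deleted: /p/, /z/, /h/.

wdu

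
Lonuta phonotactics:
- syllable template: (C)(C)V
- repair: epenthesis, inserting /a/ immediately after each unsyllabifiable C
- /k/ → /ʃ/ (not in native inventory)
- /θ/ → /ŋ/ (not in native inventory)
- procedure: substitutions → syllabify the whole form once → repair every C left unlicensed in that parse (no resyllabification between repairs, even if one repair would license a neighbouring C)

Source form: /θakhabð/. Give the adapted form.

ŋaʃhabaða

Substitution: /θ/ → /ŋ/, /k/ → /ʃ/, giving /ŋaʃhabð/.
The consonants /b/, /ð/ cannot be parsed into a legal (C)(C)V syllable (no codas are permitted; onsets may contain at most 2 consonants).
Each unlicensed consonant becomes the onset of a new syllable: /b/ → /ba/, /ð/ → /ða/.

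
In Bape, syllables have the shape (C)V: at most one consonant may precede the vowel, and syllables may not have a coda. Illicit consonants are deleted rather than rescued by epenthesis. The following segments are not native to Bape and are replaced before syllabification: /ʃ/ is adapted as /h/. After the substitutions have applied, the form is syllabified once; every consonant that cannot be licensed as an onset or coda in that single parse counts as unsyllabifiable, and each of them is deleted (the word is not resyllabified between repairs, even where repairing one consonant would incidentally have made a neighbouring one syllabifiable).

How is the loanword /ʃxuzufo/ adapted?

Substitution: /ʃ/ → /h/, giving /hxuzufo/.
Syllabifying with onset maximization leaves /h/ stranded (no codas are permitted; onsets are limited to one consonant).
Each unlicensed consonant is deleted: /h/.

xuzufo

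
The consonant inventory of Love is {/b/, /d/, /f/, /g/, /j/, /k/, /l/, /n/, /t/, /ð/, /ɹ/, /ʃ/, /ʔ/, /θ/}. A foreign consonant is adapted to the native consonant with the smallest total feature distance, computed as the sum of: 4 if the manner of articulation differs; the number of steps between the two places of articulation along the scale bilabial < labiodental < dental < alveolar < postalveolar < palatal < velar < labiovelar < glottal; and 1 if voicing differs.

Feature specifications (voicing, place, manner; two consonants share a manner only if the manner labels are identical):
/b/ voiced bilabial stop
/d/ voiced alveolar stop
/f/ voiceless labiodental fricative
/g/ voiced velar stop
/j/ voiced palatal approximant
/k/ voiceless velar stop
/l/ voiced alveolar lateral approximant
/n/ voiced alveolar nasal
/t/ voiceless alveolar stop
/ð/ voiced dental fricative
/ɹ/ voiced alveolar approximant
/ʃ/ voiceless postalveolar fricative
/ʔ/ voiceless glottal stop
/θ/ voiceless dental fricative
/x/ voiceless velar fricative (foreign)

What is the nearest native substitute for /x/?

ʃ

/ʃ/ is closest: same manner (fricative), place distance 2 (velar→postalveolar), same voicing; total 2. Next closest is /k/ at distance 4.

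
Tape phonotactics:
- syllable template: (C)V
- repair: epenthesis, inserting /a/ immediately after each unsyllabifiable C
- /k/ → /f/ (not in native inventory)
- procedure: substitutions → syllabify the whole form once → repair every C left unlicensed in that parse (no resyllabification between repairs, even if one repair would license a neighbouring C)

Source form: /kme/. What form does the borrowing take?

fame

Substitution: /k/ → /f/, giving /fme/.
Syllabifying with onset maximization leaves /f/ stranded (no codas are permitted; onsets are limited to one consonant).
Epenthesis after each stranded consonant: /f/ → /fa/.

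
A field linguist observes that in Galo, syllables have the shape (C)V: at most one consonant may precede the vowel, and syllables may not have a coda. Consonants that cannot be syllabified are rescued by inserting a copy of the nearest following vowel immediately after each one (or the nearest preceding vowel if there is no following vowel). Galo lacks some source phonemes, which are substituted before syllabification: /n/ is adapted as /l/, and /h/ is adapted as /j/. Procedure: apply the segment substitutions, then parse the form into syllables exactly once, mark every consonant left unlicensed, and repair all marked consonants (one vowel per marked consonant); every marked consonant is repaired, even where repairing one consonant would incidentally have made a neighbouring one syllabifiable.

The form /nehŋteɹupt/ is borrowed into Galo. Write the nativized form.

lejeŋeteɹuputu

Substitution: /n/ → /l/, /h/ → /j/, giving /lejŋteɹupt/.
The consonants /j/, /ŋ/, /p/, /t/ cannot be parsed into a legal (C)V syllable (no codas are permitted; onsets are limited to one consonant).
Epenthesis after each stranded consonant: /j/ → /je/, /ŋ/ → /ŋe/, /p/ → /pu/, /t/ → /tu/.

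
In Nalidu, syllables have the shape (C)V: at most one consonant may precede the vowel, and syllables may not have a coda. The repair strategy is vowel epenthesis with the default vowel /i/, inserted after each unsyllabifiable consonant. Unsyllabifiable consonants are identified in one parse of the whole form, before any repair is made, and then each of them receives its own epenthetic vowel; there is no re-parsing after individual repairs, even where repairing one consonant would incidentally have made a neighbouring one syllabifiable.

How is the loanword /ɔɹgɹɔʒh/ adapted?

ɔɹigiɹɔʒihi

Under (C)V, the unsyllabifiable consonants are /ɹ/, /g/, /ʒ/, /h/ (no codas are permitted; onsets are limited to one consonant).
Inserting the epenthetic vowel yields /ɹ/ → /ɹi/, /g/ → /gi/, /ʒ/ → /ʒi/, /h/ → /hi/.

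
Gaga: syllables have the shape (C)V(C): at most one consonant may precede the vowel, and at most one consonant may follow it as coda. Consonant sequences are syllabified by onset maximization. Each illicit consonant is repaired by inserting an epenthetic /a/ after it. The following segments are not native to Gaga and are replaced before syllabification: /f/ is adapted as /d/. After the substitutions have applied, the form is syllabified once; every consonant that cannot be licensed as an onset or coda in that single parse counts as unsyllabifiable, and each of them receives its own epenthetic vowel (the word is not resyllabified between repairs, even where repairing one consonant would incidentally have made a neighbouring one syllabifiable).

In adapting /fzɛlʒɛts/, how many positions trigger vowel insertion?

2

After substitution the input is /dzɛlʒɛts/.
The unsyllabifiable consonants are /d/, /s/; each receives one epenthetic vowel.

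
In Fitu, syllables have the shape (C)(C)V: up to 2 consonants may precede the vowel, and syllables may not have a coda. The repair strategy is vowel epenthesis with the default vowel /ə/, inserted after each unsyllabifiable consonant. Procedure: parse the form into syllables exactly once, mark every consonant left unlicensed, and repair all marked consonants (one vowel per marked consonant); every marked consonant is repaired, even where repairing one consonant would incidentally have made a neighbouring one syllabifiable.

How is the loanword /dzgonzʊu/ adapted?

dəzgonzʊu

Syllabifying with onset maximization leaves /d/ stranded (no codas are permitted; onsets may contain at most 2 consonants).
Inserting the epenthetic vowel yields /d/ → /də/.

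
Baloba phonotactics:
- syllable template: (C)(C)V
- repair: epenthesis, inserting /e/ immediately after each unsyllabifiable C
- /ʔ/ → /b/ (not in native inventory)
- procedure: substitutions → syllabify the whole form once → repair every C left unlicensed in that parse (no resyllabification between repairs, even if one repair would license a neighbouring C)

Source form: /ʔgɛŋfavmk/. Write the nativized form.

Substitution: /ʔ/ → /b/, giving /bgɛŋfavmk/.
Syllabifying with onset maximization leaves /v/, /m/, /k/ stranded (no codas are permitted; onsets may contain at most 2 consonants).
Each unlicensed consonant becomes the onset of a new syllable: /v/ → /ve/, /m/ → /me/, /k/ → /ke/.

bgɛŋfavemeke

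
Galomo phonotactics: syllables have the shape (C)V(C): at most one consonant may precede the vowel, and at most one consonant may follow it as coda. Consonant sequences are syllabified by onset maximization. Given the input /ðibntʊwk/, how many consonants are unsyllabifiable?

Syllabifying with onset maximization leaves /n/, /k/ stranded (at most one coda consonant is licensed; onsets are limited to one consonant).

2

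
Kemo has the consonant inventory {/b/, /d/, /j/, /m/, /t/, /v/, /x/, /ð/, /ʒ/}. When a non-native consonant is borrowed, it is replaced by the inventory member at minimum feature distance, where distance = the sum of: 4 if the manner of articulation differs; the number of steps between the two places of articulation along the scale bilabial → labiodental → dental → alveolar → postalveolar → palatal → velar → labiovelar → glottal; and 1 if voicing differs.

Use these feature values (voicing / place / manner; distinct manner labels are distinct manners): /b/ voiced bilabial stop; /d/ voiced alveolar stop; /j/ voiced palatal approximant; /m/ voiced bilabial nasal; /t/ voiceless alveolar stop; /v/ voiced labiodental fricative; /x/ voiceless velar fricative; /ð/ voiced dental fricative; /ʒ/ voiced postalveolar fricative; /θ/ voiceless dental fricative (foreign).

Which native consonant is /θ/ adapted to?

/ð/ is closest: same manner (fricative), place distance 0 (dental→dental), voicing differs (+1); total 1. Next closest is /v/ at distance 2.

ð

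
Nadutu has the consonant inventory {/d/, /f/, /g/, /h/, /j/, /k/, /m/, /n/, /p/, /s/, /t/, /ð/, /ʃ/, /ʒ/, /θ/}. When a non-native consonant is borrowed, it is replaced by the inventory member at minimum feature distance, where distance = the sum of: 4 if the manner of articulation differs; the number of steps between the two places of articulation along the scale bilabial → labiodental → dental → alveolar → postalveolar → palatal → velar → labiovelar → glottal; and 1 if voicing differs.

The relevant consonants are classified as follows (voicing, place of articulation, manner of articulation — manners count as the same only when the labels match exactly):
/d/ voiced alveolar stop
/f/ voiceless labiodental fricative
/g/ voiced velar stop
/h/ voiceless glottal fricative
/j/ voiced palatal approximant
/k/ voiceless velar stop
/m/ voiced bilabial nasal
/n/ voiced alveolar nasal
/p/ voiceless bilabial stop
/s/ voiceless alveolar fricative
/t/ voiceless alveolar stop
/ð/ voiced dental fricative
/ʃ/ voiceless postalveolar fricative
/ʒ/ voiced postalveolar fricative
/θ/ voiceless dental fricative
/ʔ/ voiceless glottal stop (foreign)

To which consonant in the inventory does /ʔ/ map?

/k/ is closest: same manner (stop), place distance 2 (glottal→velar), same voicing; total 2. Next closest is /g/ at distance 3.

k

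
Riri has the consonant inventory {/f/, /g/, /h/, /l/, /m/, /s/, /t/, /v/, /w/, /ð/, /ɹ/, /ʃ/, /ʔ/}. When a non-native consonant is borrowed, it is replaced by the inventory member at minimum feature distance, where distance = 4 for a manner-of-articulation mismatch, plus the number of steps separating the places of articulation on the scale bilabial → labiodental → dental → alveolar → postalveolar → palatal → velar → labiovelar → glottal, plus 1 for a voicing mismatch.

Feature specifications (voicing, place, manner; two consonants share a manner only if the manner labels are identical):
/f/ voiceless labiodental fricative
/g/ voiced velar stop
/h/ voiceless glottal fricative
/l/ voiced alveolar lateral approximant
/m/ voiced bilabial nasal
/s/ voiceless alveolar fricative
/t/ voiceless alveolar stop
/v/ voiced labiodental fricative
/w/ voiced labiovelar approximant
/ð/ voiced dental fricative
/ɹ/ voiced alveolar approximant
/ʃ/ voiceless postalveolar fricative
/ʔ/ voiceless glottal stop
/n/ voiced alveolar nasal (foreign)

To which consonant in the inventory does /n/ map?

m

/m/ is closest: same manner (nasal), place distance 3 (alveolar→bilabial), same voicing; total 3. Next closest is /l/ at distance 4.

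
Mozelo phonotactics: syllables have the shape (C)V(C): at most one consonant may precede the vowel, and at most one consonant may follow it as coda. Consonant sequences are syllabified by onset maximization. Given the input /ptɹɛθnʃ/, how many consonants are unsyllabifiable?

Syllabifying with onset maximization leaves /p/, /t/, /n/, /ʃ/ stranded (at most one coda consonant is licensed; onsets are limited to one consonant).

4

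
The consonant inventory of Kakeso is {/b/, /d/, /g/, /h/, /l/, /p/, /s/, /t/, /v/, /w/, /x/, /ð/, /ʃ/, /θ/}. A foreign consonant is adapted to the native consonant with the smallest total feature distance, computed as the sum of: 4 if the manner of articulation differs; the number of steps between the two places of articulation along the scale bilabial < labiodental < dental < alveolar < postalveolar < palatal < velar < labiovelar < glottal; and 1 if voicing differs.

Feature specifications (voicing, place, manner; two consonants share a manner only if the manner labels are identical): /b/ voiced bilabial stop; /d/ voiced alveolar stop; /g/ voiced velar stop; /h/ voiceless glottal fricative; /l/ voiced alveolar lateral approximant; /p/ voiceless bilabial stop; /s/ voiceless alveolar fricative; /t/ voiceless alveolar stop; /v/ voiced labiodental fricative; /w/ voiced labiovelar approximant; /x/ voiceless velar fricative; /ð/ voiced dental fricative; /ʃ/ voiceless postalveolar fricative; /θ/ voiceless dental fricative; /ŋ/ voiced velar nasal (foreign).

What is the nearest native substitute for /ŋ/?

g

/g/ is closest: manner differs (nasal→stop, +4), place distance 0 (velar→velar), same voicing; total 4. Next closest is /w/ at distance 5.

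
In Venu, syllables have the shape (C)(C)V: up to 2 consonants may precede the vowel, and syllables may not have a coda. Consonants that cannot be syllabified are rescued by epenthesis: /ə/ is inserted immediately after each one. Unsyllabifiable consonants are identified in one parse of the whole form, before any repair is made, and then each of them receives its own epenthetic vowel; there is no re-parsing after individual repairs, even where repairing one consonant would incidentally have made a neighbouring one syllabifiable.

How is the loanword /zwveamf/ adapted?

zəwveaməfə

Under (C)(C)V, the unsyllabifiable consonants are /z/, /m/, /f/ (no codas are permitted; onsets may contain at most 2 consonants).
Inserting the epenthetic vowel yields /z/ → /zə/, /m/ → /mə/, /f/ → /fə/.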